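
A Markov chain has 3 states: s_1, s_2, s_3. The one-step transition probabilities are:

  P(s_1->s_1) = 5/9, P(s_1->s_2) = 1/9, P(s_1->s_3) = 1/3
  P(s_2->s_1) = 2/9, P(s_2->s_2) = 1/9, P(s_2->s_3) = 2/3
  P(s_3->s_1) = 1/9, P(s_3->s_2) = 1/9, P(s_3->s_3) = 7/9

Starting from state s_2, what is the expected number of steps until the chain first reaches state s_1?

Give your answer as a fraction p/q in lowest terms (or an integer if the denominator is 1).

Answer: 36/5

Derivation:
Let h_i = expected steps to first reach s_1 from state i.
Boundary: h_s_1 = 0.
First-step equations for the other states:
  h_s_2 = 1 + 2/9*h_s_1 + 1/9*h_s_2 + 2/3*h_s_3
  h_s_3 = 1 + 1/9*h_s_1 + 1/9*h_s_2 + 7/9*h_s_3

Substituting h_s_1 = 0 and rearranging gives the linear system (I - Q) h = 1:
  [8/9, -2/3] . (h_s_2, h_s_3) = 1
  [-1/9, 2/9] . (h_s_2, h_s_3) = 1

Solving yields:
  h_s_2 = 36/5
  h_s_3 = 81/10

Starting state is s_2, so the expected hitting time is h_s_2 = 36/5.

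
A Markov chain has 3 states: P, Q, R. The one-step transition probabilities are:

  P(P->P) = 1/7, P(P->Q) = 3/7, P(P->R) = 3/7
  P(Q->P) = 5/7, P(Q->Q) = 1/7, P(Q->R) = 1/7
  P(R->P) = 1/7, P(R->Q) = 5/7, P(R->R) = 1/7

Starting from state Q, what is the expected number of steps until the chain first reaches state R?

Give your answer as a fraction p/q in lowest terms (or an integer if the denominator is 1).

Answer: 11/3

Derivation:
Let h_i = expected steps to first reach R from state i.
Boundary: h_R = 0.
First-step equations for the other states:
  h_P = 1 + 1/7*h_P + 3/7*h_Q + 3/7*h_R
  h_Q = 1 + 5/7*h_P + 1/7*h_Q + 1/7*h_R

Substituting h_R = 0 and rearranging gives the linear system (I - Q) h = 1:
  [6/7, -3/7] . (h_P, h_Q) = 1
  [-5/7, 6/7] . (h_P, h_Q) = 1

Solving yields:
  h_P = 3
  h_Q = 11/3

Starting state is Q, so the expected hitting time is h_Q = 11/3.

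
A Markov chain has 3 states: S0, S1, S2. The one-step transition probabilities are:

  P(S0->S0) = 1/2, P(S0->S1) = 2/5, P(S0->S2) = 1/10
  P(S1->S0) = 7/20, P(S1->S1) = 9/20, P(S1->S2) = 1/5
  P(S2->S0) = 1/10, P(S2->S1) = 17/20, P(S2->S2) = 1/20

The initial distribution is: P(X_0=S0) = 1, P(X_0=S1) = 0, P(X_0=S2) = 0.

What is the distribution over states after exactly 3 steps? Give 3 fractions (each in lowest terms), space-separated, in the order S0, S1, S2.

Propagating the distribution step by step (d_{t+1} = d_t * P):
d_0 = (S0=1, S1=0, S2=0)
  d_1[S0] = 1*1/2 + 0*7/20 + 0*1/10 = 1/2
  d_1[S1] = 1*2/5 + 0*9/20 + 0*17/20 = 2/5
  d_1[S2] = 1*1/10 + 0*1/5 + 0*1/20 = 1/10
d_1 = (S0=1/2, S1=2/5, S2=1/10)
  d_2[S0] = 1/2*1/2 + 2/5*7/20 + 1/10*1/10 = 2/5
  d_2[S1] = 1/2*2/5 + 2/5*9/20 + 1/10*17/20 = 93/200
  d_2[S2] = 1/2*1/10 + 2/5*1/5 + 1/10*1/20 = 27/200
d_2 = (S0=2/5, S1=93/200, S2=27/200)
  d_3[S0] = 2/5*1/2 + 93/200*7/20 + 27/200*1/10 = 301/800
  d_3[S1] = 2/5*2/5 + 93/200*9/20 + 27/200*17/20 = 121/250
  d_3[S2] = 2/5*1/10 + 93/200*1/5 + 27/200*1/20 = 559/4000
d_3 = (S0=301/800, S1=121/250, S2=559/4000)

Answer: 301/800 121/250 559/4000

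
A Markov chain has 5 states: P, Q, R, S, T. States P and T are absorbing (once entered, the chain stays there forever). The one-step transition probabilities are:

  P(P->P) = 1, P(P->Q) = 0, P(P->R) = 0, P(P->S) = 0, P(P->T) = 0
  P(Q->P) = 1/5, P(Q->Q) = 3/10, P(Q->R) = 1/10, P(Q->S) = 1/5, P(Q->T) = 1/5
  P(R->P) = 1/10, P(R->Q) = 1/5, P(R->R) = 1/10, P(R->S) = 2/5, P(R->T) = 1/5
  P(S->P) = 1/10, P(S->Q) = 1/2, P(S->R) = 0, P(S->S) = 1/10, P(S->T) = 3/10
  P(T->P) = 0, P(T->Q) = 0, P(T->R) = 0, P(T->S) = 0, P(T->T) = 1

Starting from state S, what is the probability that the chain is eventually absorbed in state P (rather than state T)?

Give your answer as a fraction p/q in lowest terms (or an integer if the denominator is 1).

Answer: 156/439

Derivation:
Let a_i = P(absorbed in P | start in state i).
Boundary conditions: a_P = 1, a_T = 0.
For each transient state i, a_i = sum_j P(i->j) * a_j:
  a_Q = 1/5*a_P + 3/10*a_Q + 1/10*a_R + 1/5*a_S + 1/5*a_T
  a_R = 1/10*a_P + 1/5*a_Q + 1/10*a_R + 2/5*a_S + 1/5*a_T
  a_S = 1/10*a_P + 1/2*a_Q + 0*a_R + 1/10*a_S + 3/10*a_T

Substituting a_P = 1 and a_T = 0, rearrange to (I - Q) a = r where r[i] = P(i -> P):
  [7/10, -1/10, -1/5] . (a_Q, a_R, a_S) = 1/5
  [-1/5, 9/10, -2/5] . (a_Q, a_R, a_S) = 1/10
  [-1/2, 0, 9/10] . (a_Q, a_R, a_S) = 1/10

Solving yields:
  a_Q = 193/439
  a_R = 161/439
  a_S = 156/439

Starting state is S, so the absorption probability is a_S = 156/439.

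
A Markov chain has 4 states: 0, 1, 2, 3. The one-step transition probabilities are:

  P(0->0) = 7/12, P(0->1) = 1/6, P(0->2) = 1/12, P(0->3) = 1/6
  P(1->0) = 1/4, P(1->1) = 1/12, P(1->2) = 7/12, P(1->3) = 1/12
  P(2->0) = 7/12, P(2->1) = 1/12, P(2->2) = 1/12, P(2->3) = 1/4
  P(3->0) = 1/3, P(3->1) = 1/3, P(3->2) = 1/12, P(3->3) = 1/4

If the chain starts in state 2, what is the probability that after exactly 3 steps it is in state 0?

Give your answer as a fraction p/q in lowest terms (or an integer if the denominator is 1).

Computing P^3 by repeated multiplication:
P^1 =
  0: [7/12, 1/6, 1/12, 1/6]
  1: [1/4, 1/12, 7/12, 1/12]
  2: [7/12, 1/12, 1/12, 1/4]
  3: [1/3, 1/3, 1/12, 1/4]
P^2 =
  0: [35/72, 25/144, 1/6, 25/144]
  1: [77/144, 1/8, 1/8, 31/144]
  2: [71/144, 7/36, 1/8, 3/16]
  3: [59/144, 25/144, 1/4, 1/6]
P^3 =
  0: [833/1728, 289/1728, 49/288, 13/72]
  1: [281/576, 157/864, 7/48, 319/1728]
  2: [815/1728, 37/216, 13/72, 305/1728]
  3: [209/432, 275/1728, 49/288, 323/1728]

(P^3)[2 -> 0] = 815/1728

Answer: 815/1728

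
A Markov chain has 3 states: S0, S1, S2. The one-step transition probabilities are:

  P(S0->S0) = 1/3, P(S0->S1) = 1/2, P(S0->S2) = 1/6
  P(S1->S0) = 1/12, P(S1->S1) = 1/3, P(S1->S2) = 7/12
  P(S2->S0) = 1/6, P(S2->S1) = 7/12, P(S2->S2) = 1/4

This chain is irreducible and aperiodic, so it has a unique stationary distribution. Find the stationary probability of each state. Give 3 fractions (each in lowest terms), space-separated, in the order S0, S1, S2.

The stationary distribution satisfies pi = pi * P, i.e.:
  pi_S0 = 1/3*pi_S0 + 1/12*pi_S1 + 1/6*pi_S2
  pi_S1 = 1/2*pi_S0 + 1/3*pi_S1 + 7/12*pi_S2
  pi_S2 = 1/6*pi_S0 + 7/12*pi_S1 + 1/4*pi_S2
with normalization: pi_S0 + pi_S1 + pi_S2 = 1.

Using the first 2 balance equations plus normalization, the linear system A*pi = b is:
  [-2/3, 1/12, 1/6] . pi = 0
  [1/2, -2/3, 7/12] . pi = 0
  [1, 1, 1] . pi = 1

Solving yields:
  pi_S0 = 23/149
  pi_S1 = 68/149
  pi_S2 = 58/149

Verification (pi * P):
  23/149*1/3 + 68/149*1/12 + 58/149*1/6 = 23/149 = pi_S0  (ok)
  23/149*1/2 + 68/149*1/3 + 58/149*7/12 = 68/149 = pi_S1  (ok)
  23/149*1/6 + 68/149*7/12 + 58/149*1/4 = 58/149 = pi_S2  (ok)

Answer: 23/149 68/149 58/149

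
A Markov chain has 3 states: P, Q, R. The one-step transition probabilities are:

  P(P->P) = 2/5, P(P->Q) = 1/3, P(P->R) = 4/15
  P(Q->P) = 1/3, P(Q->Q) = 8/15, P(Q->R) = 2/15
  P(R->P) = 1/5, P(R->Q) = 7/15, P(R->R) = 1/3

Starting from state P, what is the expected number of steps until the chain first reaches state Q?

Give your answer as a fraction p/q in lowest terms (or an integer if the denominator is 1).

Answer: 35/13

Derivation:
Let h_i = expected steps to first reach Q from state i.
Boundary: h_Q = 0.
First-step equations for the other states:
  h_P = 1 + 2/5*h_P + 1/3*h_Q + 4/15*h_R
  h_R = 1 + 1/5*h_P + 7/15*h_Q + 1/3*h_R

Substituting h_Q = 0 and rearranging gives the linear system (I - Q) h = 1:
  [3/5, -4/15] . (h_P, h_R) = 1
  [-1/5, 2/3] . (h_P, h_R) = 1

Solving yields:
  h_P = 35/13
  h_R = 30/13

Starting state is P, so the expected hitting time is h_P = 35/13.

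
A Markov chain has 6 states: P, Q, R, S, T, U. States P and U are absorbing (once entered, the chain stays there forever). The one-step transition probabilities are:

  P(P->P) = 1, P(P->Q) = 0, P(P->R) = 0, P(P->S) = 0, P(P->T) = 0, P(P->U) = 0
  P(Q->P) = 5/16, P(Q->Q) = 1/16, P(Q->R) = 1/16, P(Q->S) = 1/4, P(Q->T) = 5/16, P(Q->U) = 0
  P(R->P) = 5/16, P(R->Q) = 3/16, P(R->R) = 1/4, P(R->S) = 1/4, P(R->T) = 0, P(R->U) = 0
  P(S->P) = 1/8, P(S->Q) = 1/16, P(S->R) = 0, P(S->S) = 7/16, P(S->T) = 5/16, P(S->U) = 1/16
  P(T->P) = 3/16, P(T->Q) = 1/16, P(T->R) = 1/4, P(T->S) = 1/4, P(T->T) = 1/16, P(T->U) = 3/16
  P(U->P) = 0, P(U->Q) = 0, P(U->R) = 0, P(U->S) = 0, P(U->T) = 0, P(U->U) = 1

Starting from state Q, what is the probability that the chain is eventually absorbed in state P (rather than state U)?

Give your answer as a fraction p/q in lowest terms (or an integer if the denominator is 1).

Answer: 519/659

Derivation:
Let a_i = P(absorbed in P | start in state i).
Boundary conditions: a_P = 1, a_U = 0.
For each transient state i, a_i = sum_j P(i->j) * a_j:
  a_Q = 5/16*a_P + 1/16*a_Q + 1/16*a_R + 1/4*a_S + 5/16*a_T + 0*a_U
  a_R = 5/16*a_P + 3/16*a_Q + 1/4*a_R + 1/4*a_S + 0*a_T + 0*a_U
  a_S = 1/8*a_P + 1/16*a_Q + 0*a_R + 7/16*a_S + 5/16*a_T + 1/16*a_U
  a_T = 3/16*a_P + 1/16*a_Q + 1/4*a_R + 1/4*a_S + 1/16*a_T + 3/16*a_U

Substituting a_P = 1 and a_U = 0, rearrange to (I - Q) a = r where r[i] = P(i -> P):
  [15/16, -1/16, -1/4, -5/16] . (a_Q, a_R, a_S, a_T) = 5/16
  [-3/16, 3/4, -1/4, 0] . (a_Q, a_R, a_S, a_T) = 5/16
  [-1/16, 0, 9/16, -5/16] . (a_Q, a_R, a_S, a_T) = 1/8
  [-1/16, -1/4, -1/4, 15/16] . (a_Q, a_R, a_S, a_T) = 3/16

Solving yields:
  a_Q = 519/659
  a_R = 2762/3295
  a_S = 2221/3295
  a_T = 10804/16475

Starting state is Q, so the absorption probability is a_Q = 519/659.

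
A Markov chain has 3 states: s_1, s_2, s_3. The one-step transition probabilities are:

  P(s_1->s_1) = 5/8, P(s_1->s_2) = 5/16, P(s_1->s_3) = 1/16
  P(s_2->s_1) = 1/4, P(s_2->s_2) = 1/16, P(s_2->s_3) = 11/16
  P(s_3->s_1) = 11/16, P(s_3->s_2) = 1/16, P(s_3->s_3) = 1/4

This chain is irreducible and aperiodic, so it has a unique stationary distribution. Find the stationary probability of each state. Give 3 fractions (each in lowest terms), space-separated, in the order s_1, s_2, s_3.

The stationary distribution satisfies pi = pi * P, i.e.:
  pi_s_1 = 5/8*pi_s_1 + 1/4*pi_s_2 + 11/16*pi_s_3
  pi_s_2 = 5/16*pi_s_1 + 1/16*pi_s_2 + 1/16*pi_s_3
  pi_s_3 = 1/16*pi_s_1 + 11/16*pi_s_2 + 1/4*pi_s_3
with normalization: pi_s_1 + pi_s_2 + pi_s_3 = 1.

Using the first 2 balance equations plus normalization, the linear system A*pi = b is:
  [-3/8, 1/4, 11/16] . pi = 0
  [5/16, -15/16, 1/16] . pi = 0
  [1, 1, 1] . pi = 1

Solving yields:
  pi_s_1 = 169/300
  pi_s_2 = 61/300
  pi_s_3 = 7/30

Verification (pi * P):
  169/300*5/8 + 61/300*1/4 + 7/30*11/16 = 169/300 = pi_s_1  (ok)
  169/300*5/16 + 61/300*1/16 + 7/30*1/16 = 61/300 = pi_s_2  (ok)
  169/300*1/16 + 61/300*11/16 + 7/30*1/4 = 7/30 = pi_s_3  (ok)

Answer: 169/300 61/300 7/30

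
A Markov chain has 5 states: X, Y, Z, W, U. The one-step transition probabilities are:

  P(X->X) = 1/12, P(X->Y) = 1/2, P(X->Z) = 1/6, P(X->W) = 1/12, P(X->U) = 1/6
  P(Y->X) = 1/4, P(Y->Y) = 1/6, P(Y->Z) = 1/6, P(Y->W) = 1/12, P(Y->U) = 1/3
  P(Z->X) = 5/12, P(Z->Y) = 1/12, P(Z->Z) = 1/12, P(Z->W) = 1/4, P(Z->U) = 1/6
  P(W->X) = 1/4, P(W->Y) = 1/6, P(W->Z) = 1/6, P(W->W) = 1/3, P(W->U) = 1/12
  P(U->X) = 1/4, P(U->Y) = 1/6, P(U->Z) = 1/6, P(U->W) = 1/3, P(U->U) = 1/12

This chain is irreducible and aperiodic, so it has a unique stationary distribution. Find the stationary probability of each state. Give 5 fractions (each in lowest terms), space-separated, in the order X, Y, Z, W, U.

Answer: 43/182 127/546 2/13 37/182 95/546

Derivation:
The stationary distribution satisfies pi = pi * P, i.e.:
  pi_X = 1/12*pi_X + 1/4*pi_Y + 5/12*pi_Z + 1/4*pi_W + 1/4*pi_U
  pi_Y = 1/2*pi_X + 1/6*pi_Y + 1/12*pi_Z + 1/6*pi_W + 1/6*pi_U
  pi_Z = 1/6*pi_X + 1/6*pi_Y + 1/12*pi_Z + 1/6*pi_W + 1/6*pi_U
  pi_W = 1/12*pi_X + 1/12*pi_Y + 1/4*pi_Z + 1/3*pi_W + 1/3*pi_U
  pi_U = 1/6*pi_X + 1/3*pi_Y + 1/6*pi_Z + 1/12*pi_W + 1/12*pi_U
with normalization: pi_X + pi_Y + pi_Z + pi_W + pi_U = 1.

Using the first 4 balance equations plus normalization, the linear system A*pi = b is:
  [-11/12, 1/4, 5/12, 1/4, 1/4] . pi = 0
  [1/2, -5/6, 1/12, 1/6, 1/6] . pi = 0
  [1/6, 1/6, -11/12, 1/6, 1/6] . pi = 0
  [1/12, 1/12, 1/4, -2/3, 1/3] . pi = 0
  [1, 1, 1, 1, 1] . pi = 1

Solving yields:
  pi_X = 43/182
  pi_Y = 127/546
  pi_Z = 2/13
  pi_W = 37/182
  pi_U = 95/546

Verification (pi * P):
  43/182*1/12 + 127/546*1/4 + 2/13*5/12 + 37/182*1/4 + 95/546*1/4 = 43/182 = pi_X  (ok)
  43/182*1/2 + 127/546*1/6 + 2/13*1/12 + 37/182*1/6 + 95/546*1/6 = 127/546 = pi_Y  (ok)
  43/182*1/6 + 127/546*1/6 + 2/13*1/12 + 37/182*1/6 + 95/546*1/6 = 2/13 = pi_Z  (ok)
  43/182*1/12 + 127/546*1/12 + 2/13*1/4 + 37/182*1/3 + 95/546*1/3 = 37/182 = pi_W  (ok)
  43/182*1/6 + 127/546*1/3 + 2/13*1/6 + 37/182*1/12 + 95/546*1/12 = 95/546 = pi_U  (ok)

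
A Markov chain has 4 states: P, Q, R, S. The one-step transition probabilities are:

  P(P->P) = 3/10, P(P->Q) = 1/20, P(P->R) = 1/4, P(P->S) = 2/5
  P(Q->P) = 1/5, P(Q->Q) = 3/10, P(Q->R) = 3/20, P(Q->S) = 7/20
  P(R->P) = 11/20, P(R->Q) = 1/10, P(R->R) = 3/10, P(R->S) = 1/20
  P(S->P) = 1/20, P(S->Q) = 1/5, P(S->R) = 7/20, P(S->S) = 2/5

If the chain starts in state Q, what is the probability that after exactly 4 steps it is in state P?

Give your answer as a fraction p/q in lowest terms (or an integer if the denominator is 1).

Computing P^4 by repeated multiplication:
P^1 =
  P: [3/10, 1/20, 1/4, 2/5]
  Q: [1/5, 3/10, 3/20, 7/20]
  R: [11/20, 1/10, 3/10, 1/20]
  S: [1/20, 1/5, 7/20, 2/5]
P^2 =
  P: [103/400, 27/200, 119/400, 31/100]
  Q: [11/50, 37/200, 21/80, 133/400]
  R: [141/400, 39/400, 13/50, 29/100]
  S: [107/400, 71/400, 23/80, 107/400]
P^3 =
  P: [2267/8000, 1161/8000, 2259/8000, 2313/8000]
  Q: [33/125, 637/4000, 2223/8000, 2391/8000]
  R: [1131/4000, 1047/8000, 1129/4000, 2433/8000]
  S: [1149/4000, 1191/8000, 2187/8000, 581/2000]
P^4 =
  P: [1419/5000, 23003/160000, 44563/160000, 23513/80000]
  Q: [11153/40000, 11883/80000, 44457/160000, 9433/32000]
  R: [45031/160000, 2849/20000, 4503/16000, 47147/160000]
  S: [44933/160000, 11557/80000, 44453/160000, 19/64]

(P^4)[Q -> P] = 11153/40000

Answer: 11153/40000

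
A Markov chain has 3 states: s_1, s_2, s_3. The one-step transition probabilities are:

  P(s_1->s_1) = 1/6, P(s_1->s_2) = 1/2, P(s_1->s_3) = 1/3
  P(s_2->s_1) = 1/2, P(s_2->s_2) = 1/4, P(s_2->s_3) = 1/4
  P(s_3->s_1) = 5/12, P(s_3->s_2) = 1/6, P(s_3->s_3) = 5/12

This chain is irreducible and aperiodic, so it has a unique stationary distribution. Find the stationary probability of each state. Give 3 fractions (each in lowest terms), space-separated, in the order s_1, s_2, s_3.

The stationary distribution satisfies pi = pi * P, i.e.:
  pi_s_1 = 1/6*pi_s_1 + 1/2*pi_s_2 + 5/12*pi_s_3
  pi_s_2 = 1/2*pi_s_1 + 1/4*pi_s_2 + 1/6*pi_s_3
  pi_s_3 = 1/3*pi_s_1 + 1/4*pi_s_2 + 5/12*pi_s_3
with normalization: pi_s_1 + pi_s_2 + pi_s_3 = 1.

Using the first 2 balance equations plus normalization, the linear system A*pi = b is:
  [-5/6, 1/2, 5/12] . pi = 0
  [1/2, -3/4, 1/6] . pi = 0
  [1, 1, 1] . pi = 1

Solving yields:
  pi_s_1 = 57/161
  pi_s_2 = 50/161
  pi_s_3 = 54/161

Verification (pi * P):
  57/161*1/6 + 50/161*1/2 + 54/161*5/12 = 57/161 = pi_s_1  (ok)
  57/161*1/2 + 50/161*1/4 + 54/161*1/6 = 50/161 = pi_s_2  (ok)
  57/161*1/3 + 50/161*1/4 + 54/161*5/12 = 54/161 = pi_s_3  (ok)

Answer: 57/161 50/161 54/161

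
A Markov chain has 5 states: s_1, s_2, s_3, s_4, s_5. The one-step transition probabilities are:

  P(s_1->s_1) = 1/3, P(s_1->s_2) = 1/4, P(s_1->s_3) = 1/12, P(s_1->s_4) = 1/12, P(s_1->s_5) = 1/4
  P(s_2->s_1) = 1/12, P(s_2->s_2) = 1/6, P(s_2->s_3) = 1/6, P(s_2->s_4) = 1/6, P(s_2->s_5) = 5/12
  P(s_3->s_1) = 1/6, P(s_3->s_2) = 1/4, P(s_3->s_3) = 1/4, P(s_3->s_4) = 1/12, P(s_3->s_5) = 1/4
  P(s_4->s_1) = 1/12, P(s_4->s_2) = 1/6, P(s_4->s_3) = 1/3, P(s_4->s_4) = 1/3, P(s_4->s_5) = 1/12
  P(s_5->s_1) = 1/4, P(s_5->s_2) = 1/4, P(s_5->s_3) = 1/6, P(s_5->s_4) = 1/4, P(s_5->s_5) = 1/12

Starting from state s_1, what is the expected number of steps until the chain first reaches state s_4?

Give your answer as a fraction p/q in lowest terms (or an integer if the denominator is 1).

Answer: 1092/157

Derivation:
Let h_i = expected steps to first reach s_4 from state i.
Boundary: h_s_4 = 0.
First-step equations for the other states:
  h_s_1 = 1 + 1/3*h_s_1 + 1/4*h_s_2 + 1/12*h_s_3 + 1/12*h_s_4 + 1/4*h_s_5
  h_s_2 = 1 + 1/12*h_s_1 + 1/6*h_s_2 + 1/6*h_s_3 + 1/6*h_s_4 + 5/12*h_s_5
  h_s_3 = 1 + 1/6*h_s_1 + 1/4*h_s_2 + 1/4*h_s_3 + 1/12*h_s_4 + 1/4*h_s_5
  h_s_5 = 1 + 1/4*h_s_1 + 1/4*h_s_2 + 1/6*h_s_3 + 1/4*h_s_4 + 1/12*h_s_5

Substituting h_s_4 = 0 and rearranging gives the linear system (I - Q) h = 1:
  [2/3, -1/4, -1/12, -1/4] . (h_s_1, h_s_2, h_s_3, h_s_5) = 1
  [-1/12, 5/6, -1/6, -5/12] . (h_s_1, h_s_2, h_s_3, h_s_5) = 1
  [-1/6, -1/4, 3/4, -1/4] . (h_s_1, h_s_2, h_s_3, h_s_5) = 1
  [-1/4, -1/4, -1/6, 11/12] . (h_s_1, h_s_2, h_s_3, h_s_5) = 1

Solving yields:
  h_s_1 = 1092/157
  h_s_2 = 984/157
  h_s_3 = 1092/157
  h_s_5 = 936/157

Starting state is s_1, so the expected hitting time is h_s_1 = 1092/157.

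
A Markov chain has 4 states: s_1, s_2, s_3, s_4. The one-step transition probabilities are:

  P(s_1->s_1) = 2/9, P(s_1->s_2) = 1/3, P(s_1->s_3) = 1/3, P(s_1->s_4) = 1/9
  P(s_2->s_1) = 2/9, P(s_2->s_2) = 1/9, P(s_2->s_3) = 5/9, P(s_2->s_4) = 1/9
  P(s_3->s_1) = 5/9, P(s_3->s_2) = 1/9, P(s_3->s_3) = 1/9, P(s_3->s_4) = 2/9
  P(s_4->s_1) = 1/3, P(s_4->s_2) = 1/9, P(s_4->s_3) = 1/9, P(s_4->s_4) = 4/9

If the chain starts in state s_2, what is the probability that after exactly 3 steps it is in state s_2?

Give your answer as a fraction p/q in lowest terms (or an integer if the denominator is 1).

Computing P^3 by repeated multiplication:
P^1 =
  s_1: [2/9, 1/3, 1/3, 1/9]
  s_2: [2/9, 1/9, 5/9, 1/9]
  s_3: [5/9, 1/9, 1/9, 2/9]
  s_4: [1/3, 1/9, 1/9, 4/9]
P^2 =
  s_1: [28/81, 13/81, 25/81, 5/27]
  s_2: [34/81, 13/81, 17/81, 17/81]
  s_3: [23/81, 19/81, 23/81, 16/81]
  s_4: [25/81, 5/27, 19/81, 22/81]
P^3 =
  s_1: [28/81, 137/729, 7/27, 151/729]
  s_2: [230/729, 149/729, 67/243, 149/729]
  s_3: [247/729, 127/729, 203/729, 152/729]
  s_4: [241/729, 131/729, 191/729, 166/729]

(P^3)[s_2 -> s_2] = 149/729

Answer: 149/729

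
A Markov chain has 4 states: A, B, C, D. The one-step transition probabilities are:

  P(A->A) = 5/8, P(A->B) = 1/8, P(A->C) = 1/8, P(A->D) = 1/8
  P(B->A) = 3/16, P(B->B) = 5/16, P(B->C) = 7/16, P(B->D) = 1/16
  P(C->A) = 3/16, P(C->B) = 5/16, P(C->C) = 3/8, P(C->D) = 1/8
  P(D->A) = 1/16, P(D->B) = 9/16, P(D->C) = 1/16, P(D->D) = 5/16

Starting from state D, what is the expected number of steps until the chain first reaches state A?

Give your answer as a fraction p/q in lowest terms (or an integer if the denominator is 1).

Let h_i = expected steps to first reach A from state i.
Boundary: h_A = 0.
First-step equations for the other states:
  h_B = 1 + 3/16*h_A + 5/16*h_B + 7/16*h_C + 1/16*h_D
  h_C = 1 + 3/16*h_A + 5/16*h_B + 3/8*h_C + 1/8*h_D
  h_D = 1 + 1/16*h_A + 9/16*h_B + 1/16*h_C + 5/16*h_D

Substituting h_A = 0 and rearranging gives the linear system (I - Q) h = 1:
  [11/16, -7/16, -1/16] . (h_B, h_C, h_D) = 1
  [-5/16, 5/8, -1/8] . (h_B, h_C, h_D) = 1
  [-9/16, -1/16, 11/16] . (h_B, h_C, h_D) = 1

Solving yields:
  h_B = 560/97
  h_C = 1696/291
  h_D = 1952/291

Starting state is D, so the expected hitting time is h_D = 1952/291.

Answer: 1952/291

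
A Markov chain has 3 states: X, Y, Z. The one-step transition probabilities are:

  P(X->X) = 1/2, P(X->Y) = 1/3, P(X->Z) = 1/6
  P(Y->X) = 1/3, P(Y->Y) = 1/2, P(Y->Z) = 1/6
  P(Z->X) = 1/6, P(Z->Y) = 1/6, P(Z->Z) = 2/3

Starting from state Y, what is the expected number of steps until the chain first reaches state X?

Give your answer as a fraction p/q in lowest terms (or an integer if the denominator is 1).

Answer: 18/5

Derivation:
Let h_i = expected steps to first reach X from state i.
Boundary: h_X = 0.
First-step equations for the other states:
  h_Y = 1 + 1/3*h_X + 1/2*h_Y + 1/6*h_Z
  h_Z = 1 + 1/6*h_X + 1/6*h_Y + 2/3*h_Z

Substituting h_X = 0 and rearranging gives the linear system (I - Q) h = 1:
  [1/2, -1/6] . (h_Y, h_Z) = 1
  [-1/6, 1/3] . (h_Y, h_Z) = 1

Solving yields:
  h_Y = 18/5
  h_Z = 24/5

Starting state is Y, so the expected hitting time is h_Y = 18/5.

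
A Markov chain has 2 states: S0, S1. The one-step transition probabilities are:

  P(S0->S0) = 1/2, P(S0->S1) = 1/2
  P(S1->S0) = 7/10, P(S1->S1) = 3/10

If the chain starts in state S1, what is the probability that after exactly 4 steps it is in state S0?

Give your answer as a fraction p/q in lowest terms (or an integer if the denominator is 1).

Answer: 364/625

Derivation:
Computing P^4 by repeated multiplication:
P^1 =
  S0: [1/2, 1/2]
  S1: [7/10, 3/10]
P^2 =
  S0: [3/5, 2/5]
  S1: [14/25, 11/25]
P^3 =
  S0: [29/50, 21/50]
  S1: [147/250, 103/250]
P^4 =
  S0: [73/125, 52/125]
  S1: [364/625, 261/625]

(P^4)[S1 -> S0] = 364/625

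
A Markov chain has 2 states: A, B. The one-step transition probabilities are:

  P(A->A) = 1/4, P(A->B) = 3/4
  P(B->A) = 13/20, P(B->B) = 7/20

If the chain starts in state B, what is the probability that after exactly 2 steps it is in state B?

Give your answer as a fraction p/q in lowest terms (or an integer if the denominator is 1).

Computing P^2 by repeated multiplication:
P^1 =
  A: [1/4, 3/4]
  B: [13/20, 7/20]
P^2 =
  A: [11/20, 9/20]
  B: [39/100, 61/100]

(P^2)[B -> B] = 61/100

Answer: 61/100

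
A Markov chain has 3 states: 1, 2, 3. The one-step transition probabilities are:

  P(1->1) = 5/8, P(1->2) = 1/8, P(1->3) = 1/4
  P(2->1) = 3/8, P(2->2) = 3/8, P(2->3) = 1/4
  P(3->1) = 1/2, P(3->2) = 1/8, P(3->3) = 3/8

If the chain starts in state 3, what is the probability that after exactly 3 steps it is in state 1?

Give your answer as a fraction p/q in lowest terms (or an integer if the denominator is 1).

Answer: 281/512

Derivation:
Computing P^3 by repeated multiplication:
P^1 =
  1: [5/8, 1/8, 1/4]
  2: [3/8, 3/8, 1/4]
  3: [1/2, 1/8, 3/8]
P^2 =
  1: [9/16, 5/32, 9/32]
  2: [1/2, 7/32, 9/32]
  3: [35/64, 5/32, 19/64]
P^3 =
  1: [141/256, 21/128, 73/256]
  2: [137/256, 23/128, 73/256]
  3: [281/512, 21/128, 147/512]

(P^3)[3 -> 1] = 281/512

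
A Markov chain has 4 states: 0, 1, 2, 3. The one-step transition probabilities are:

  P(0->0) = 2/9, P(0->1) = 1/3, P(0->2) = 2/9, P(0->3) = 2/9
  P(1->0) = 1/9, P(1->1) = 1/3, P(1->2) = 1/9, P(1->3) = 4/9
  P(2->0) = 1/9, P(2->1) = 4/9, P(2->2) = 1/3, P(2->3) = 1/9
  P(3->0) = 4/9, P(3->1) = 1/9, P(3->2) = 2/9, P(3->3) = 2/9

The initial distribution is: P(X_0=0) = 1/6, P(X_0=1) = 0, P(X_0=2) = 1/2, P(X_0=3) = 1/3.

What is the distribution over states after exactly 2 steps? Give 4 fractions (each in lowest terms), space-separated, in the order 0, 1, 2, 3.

Answer: 47/243 53/162 53/243 127/486

Derivation:
Propagating the distribution step by step (d_{t+1} = d_t * P):
d_0 = (0=1/6, 1=0, 2=1/2, 3=1/3)
  d_1[0] = 1/6*2/9 + 0*1/9 + 1/2*1/9 + 1/3*4/9 = 13/54
  d_1[1] = 1/6*1/3 + 0*1/3 + 1/2*4/9 + 1/3*1/9 = 17/54
  d_1[2] = 1/6*2/9 + 0*1/9 + 1/2*1/3 + 1/3*2/9 = 5/18
  d_1[3] = 1/6*2/9 + 0*4/9 + 1/2*1/9 + 1/3*2/9 = 1/6
d_1 = (0=13/54, 1=17/54, 2=5/18, 3=1/6)
  d_2[0] = 13/54*2/9 + 17/54*1/9 + 5/18*1/9 + 1/6*4/9 = 47/243
  d_2[1] = 13/54*1/3 + 17/54*1/3 + 5/18*4/9 + 1/6*1/9 = 53/162
  d_2[2] = 13/54*2/9 + 17/54*1/9 + 5/18*1/3 + 1/6*2/9 = 53/243
  d_2[3] = 13/54*2/9 + 17/54*4/9 + 5/18*1/9 + 1/6*2/9 = 127/486
d_2 = (0=47/243, 1=53/162, 2=53/243, 3=127/486)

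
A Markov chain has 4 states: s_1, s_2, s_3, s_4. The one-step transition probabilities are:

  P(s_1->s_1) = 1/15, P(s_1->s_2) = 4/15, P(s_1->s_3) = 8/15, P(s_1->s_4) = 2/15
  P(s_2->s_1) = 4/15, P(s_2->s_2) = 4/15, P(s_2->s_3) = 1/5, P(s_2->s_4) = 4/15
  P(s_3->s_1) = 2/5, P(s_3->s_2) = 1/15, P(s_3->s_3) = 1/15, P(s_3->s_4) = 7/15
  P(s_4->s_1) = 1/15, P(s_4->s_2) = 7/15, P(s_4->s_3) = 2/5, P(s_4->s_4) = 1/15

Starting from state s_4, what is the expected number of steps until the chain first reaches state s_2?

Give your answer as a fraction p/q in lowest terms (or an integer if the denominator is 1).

Let h_i = expected steps to first reach s_2 from state i.
Boundary: h_s_2 = 0.
First-step equations for the other states:
  h_s_1 = 1 + 1/15*h_s_1 + 4/15*h_s_2 + 8/15*h_s_3 + 2/15*h_s_4
  h_s_3 = 1 + 2/5*h_s_1 + 1/15*h_s_2 + 1/15*h_s_3 + 7/15*h_s_4
  h_s_4 = 1 + 1/15*h_s_1 + 7/15*h_s_2 + 2/5*h_s_3 + 1/15*h_s_4

Substituting h_s_2 = 0 and rearranging gives the linear system (I - Q) h = 1:
  [14/15, -8/15, -2/15] . (h_s_1, h_s_3, h_s_4) = 1
  [-2/5, 14/15, -7/15] . (h_s_1, h_s_3, h_s_4) = 1
  [-1/15, -2/5, 14/15] . (h_s_1, h_s_3, h_s_4) = 1

Solving yields:
  h_s_1 = 2715/664
  h_s_3 = 5925/1328
  h_s_4 = 2175/664

Starting state is s_4, so the expected hitting time is h_s_4 = 2175/664.

Answer: 2175/664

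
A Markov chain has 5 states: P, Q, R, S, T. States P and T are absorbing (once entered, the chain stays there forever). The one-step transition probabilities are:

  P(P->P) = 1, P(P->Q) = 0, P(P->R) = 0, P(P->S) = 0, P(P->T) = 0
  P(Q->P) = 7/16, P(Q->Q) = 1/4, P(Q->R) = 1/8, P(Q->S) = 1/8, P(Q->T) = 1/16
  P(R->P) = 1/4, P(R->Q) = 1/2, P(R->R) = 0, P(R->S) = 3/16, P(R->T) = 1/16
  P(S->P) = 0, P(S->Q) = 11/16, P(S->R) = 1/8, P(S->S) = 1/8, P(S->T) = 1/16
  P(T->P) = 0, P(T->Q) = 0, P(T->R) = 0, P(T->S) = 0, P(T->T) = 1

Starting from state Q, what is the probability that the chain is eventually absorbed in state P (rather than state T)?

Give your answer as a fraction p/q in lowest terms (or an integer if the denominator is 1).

Let a_i = P(absorbed in P | start in state i).
Boundary conditions: a_P = 1, a_T = 0.
For each transient state i, a_i = sum_j P(i->j) * a_j:
  a_Q = 7/16*a_P + 1/4*a_Q + 1/8*a_R + 1/8*a_S + 1/16*a_T
  a_R = 1/4*a_P + 1/2*a_Q + 0*a_R + 3/16*a_S + 1/16*a_T
  a_S = 0*a_P + 11/16*a_Q + 1/8*a_R + 1/8*a_S + 1/16*a_T

Substituting a_P = 1 and a_T = 0, rearrange to (I - Q) a = r where r[i] = P(i -> P):
  [3/4, -1/8, -1/8] . (a_Q, a_R, a_S) = 7/16
  [-1/2, 1, -3/16] . (a_Q, a_R, a_S) = 1/4
  [-11/16, -1/8, 7/8] . (a_Q, a_R, a_S) = 0

Solving yields:
  a_Q = 827/971
  a_R = 1599/1942
  a_S = 764/971

Starting state is Q, so the absorption probability is a_Q = 827/971.

Answer: 827/971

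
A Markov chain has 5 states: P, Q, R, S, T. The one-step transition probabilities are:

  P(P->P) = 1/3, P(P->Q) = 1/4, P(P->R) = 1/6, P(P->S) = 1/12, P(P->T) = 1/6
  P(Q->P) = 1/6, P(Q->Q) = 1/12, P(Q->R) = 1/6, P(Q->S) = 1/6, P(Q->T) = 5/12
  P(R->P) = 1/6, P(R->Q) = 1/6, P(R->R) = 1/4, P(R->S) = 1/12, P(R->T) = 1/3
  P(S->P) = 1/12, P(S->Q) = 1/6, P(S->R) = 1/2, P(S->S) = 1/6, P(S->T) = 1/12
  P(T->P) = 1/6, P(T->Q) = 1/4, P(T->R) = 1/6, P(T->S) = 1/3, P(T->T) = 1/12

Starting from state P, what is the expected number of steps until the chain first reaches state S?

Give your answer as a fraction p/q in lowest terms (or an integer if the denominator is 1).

Let h_i = expected steps to first reach S from state i.
Boundary: h_S = 0.
First-step equations for the other states:
  h_P = 1 + 1/3*h_P + 1/4*h_Q + 1/6*h_R + 1/12*h_S + 1/6*h_T
  h_Q = 1 + 1/6*h_P + 1/12*h_Q + 1/6*h_R + 1/6*h_S + 5/12*h_T
  h_R = 1 + 1/6*h_P + 1/6*h_Q + 1/4*h_R + 1/12*h_S + 1/3*h_T
  h_T = 1 + 1/6*h_P + 1/4*h_Q + 1/6*h_R + 1/3*h_S + 1/12*h_T

Substituting h_S = 0 and rearranging gives the linear system (I - Q) h = 1:
  [2/3, -1/4, -1/6, -1/6] . (h_P, h_Q, h_R, h_T) = 1
  [-1/6, 11/12, -1/6, -5/12] . (h_P, h_Q, h_R, h_T) = 1
  [-1/6, -1/6, 3/4, -1/3] . (h_P, h_Q, h_R, h_T) = 1
  [-1/6, -1/4, -1/6, 11/12] . (h_P, h_Q, h_R, h_T) = 1

Solving yields:
  h_P = 3003/472
  h_Q = 330/59
  h_R = 1455/236
  h_T = 1155/236

Starting state is P, so the expected hitting time is h_P = 3003/472.

Answer: 3003/472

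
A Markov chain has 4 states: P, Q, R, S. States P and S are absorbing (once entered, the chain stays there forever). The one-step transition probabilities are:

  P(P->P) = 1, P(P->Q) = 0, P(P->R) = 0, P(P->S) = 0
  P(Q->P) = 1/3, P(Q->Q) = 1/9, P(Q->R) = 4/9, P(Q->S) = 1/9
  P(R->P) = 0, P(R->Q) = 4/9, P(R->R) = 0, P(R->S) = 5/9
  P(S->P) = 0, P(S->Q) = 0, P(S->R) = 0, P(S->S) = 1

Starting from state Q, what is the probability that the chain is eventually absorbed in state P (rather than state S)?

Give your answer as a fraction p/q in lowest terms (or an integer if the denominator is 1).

Let a_i = P(absorbed in P | start in state i).
Boundary conditions: a_P = 1, a_S = 0.
For each transient state i, a_i = sum_j P(i->j) * a_j:
  a_Q = 1/3*a_P + 1/9*a_Q + 4/9*a_R + 1/9*a_S
  a_R = 0*a_P + 4/9*a_Q + 0*a_R + 5/9*a_S

Substituting a_P = 1 and a_S = 0, rearrange to (I - Q) a = r where r[i] = P(i -> P):
  [8/9, -4/9] . (a_Q, a_R) = 1/3
  [-4/9, 1] . (a_Q, a_R) = 0

Solving yields:
  a_Q = 27/56
  a_R = 3/14

Starting state is Q, so the absorption probability is a_Q = 27/56.

Answer: 27/56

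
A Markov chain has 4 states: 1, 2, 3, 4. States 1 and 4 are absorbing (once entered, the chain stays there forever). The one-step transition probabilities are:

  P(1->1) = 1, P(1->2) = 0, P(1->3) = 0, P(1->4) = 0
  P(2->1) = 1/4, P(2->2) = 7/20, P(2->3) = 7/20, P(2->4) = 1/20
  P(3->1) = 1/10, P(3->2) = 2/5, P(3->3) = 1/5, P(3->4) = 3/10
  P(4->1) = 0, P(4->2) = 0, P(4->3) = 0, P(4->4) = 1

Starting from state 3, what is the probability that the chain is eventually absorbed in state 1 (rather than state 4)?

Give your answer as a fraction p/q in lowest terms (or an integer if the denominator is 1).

Let a_i = P(absorbed in 1 | start in state i).
Boundary conditions: a_1 = 1, a_4 = 0.
For each transient state i, a_i = sum_j P(i->j) * a_j:
  a_2 = 1/4*a_1 + 7/20*a_2 + 7/20*a_3 + 1/20*a_4
  a_3 = 1/10*a_1 + 2/5*a_2 + 1/5*a_3 + 3/10*a_4

Substituting a_1 = 1 and a_4 = 0, rearrange to (I - Q) a = r where r[i] = P(i -> 1):
  [13/20, -7/20] . (a_2, a_3) = 1/4
  [-2/5, 4/5] . (a_2, a_3) = 1/10

Solving yields:
  a_2 = 47/76
  a_3 = 33/76

Starting state is 3, so the absorption probability is a_3 = 33/76.

Answer: 33/76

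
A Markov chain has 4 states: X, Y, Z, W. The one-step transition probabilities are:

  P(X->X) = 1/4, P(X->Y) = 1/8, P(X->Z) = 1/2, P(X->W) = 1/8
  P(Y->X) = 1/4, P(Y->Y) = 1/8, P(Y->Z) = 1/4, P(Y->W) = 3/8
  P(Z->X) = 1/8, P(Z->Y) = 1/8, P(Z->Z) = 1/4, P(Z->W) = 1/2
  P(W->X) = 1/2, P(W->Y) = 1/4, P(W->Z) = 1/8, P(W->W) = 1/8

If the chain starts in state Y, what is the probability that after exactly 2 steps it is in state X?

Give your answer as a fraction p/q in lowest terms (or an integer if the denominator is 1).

Answer: 5/16

Derivation:
Computing P^2 by repeated multiplication:
P^1 =
  X: [1/4, 1/8, 1/2, 1/8]
  Y: [1/4, 1/8, 1/4, 3/8]
  Z: [1/8, 1/8, 1/4, 1/2]
  W: [1/2, 1/4, 1/8, 1/8]
P^2 =
  X: [7/32, 9/64, 19/64, 11/32]
  Y: [5/16, 11/64, 17/64, 1/4]
  Z: [11/32, 3/16, 7/32, 1/4]
  W: [17/64, 9/64, 23/64, 15/64]

(P^2)[Y -> X] = 5/16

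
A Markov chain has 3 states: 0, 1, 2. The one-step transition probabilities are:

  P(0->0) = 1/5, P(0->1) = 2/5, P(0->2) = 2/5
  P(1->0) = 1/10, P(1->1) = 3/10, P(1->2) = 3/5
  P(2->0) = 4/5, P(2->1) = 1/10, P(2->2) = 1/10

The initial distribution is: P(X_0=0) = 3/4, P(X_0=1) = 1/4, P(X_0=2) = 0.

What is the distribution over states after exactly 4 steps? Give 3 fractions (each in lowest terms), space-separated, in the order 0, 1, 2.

Propagating the distribution step by step (d_{t+1} = d_t * P):
d_0 = (0=3/4, 1=1/4, 2=0)
  d_1[0] = 3/4*1/5 + 1/4*1/10 + 0*4/5 = 7/40
  d_1[1] = 3/4*2/5 + 1/4*3/10 + 0*1/10 = 3/8
  d_1[2] = 3/4*2/5 + 1/4*3/5 + 0*1/10 = 9/20
d_1 = (0=7/40, 1=3/8, 2=9/20)
  d_2[0] = 7/40*1/5 + 3/8*1/10 + 9/20*4/5 = 173/400
  d_2[1] = 7/40*2/5 + 3/8*3/10 + 9/20*1/10 = 91/400
  d_2[2] = 7/40*2/5 + 3/8*3/5 + 9/20*1/10 = 17/50
d_2 = (0=173/400, 1=91/400, 2=17/50)
  d_3[0] = 173/400*1/5 + 91/400*1/10 + 17/50*4/5 = 61/160
  d_3[1] = 173/400*2/5 + 91/400*3/10 + 17/50*1/10 = 1101/4000
  d_3[2] = 173/400*2/5 + 91/400*3/5 + 17/50*1/10 = 687/2000
d_3 = (0=61/160, 1=1101/4000, 2=687/2000)
  d_4[0] = 61/160*1/5 + 1101/4000*1/10 + 687/2000*4/5 = 15143/40000
  d_4[1] = 61/160*2/5 + 1101/4000*3/10 + 687/2000*1/10 = 10777/40000
  d_4[2] = 61/160*2/5 + 1101/4000*3/5 + 687/2000*1/10 = 44/125
d_4 = (0=15143/40000, 1=10777/40000, 2=44/125)

Answer: 15143/40000 10777/40000 44/125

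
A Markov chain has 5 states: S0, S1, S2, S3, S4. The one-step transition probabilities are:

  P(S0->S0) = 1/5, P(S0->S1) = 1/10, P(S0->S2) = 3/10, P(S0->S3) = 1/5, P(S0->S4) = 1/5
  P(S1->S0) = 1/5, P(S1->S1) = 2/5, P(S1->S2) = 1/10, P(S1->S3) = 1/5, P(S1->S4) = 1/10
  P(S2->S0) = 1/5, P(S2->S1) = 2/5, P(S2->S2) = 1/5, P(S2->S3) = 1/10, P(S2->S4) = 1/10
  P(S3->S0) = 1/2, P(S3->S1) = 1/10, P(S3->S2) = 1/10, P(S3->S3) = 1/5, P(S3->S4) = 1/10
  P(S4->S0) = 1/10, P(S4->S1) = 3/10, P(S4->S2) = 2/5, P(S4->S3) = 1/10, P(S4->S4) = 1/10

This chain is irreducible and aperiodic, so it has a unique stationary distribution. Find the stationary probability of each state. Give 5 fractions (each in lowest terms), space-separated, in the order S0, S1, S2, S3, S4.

The stationary distribution satisfies pi = pi * P, i.e.:
  pi_S0 = 1/5*pi_S0 + 1/5*pi_S1 + 1/5*pi_S2 + 1/2*pi_S3 + 1/10*pi_S4
  pi_S1 = 1/10*pi_S0 + 2/5*pi_S1 + 2/5*pi_S2 + 1/10*pi_S3 + 3/10*pi_S4
  pi_S2 = 3/10*pi_S0 + 1/10*pi_S1 + 1/5*pi_S2 + 1/10*pi_S3 + 2/5*pi_S4
  pi_S3 = 1/5*pi_S0 + 1/5*pi_S1 + 1/10*pi_S2 + 1/5*pi_S3 + 1/10*pi_S4
  pi_S4 = 1/5*pi_S0 + 1/10*pi_S1 + 1/10*pi_S2 + 1/10*pi_S3 + 1/10*pi_S4
with normalization: pi_S0 + pi_S1 + pi_S2 + pi_S3 + pi_S4 = 1.

Using the first 4 balance equations plus normalization, the linear system A*pi = b is:
  [-4/5, 1/5, 1/5, 1/2, 1/10] . pi = 0
  [1/10, -3/5, 2/5, 1/10, 3/10] . pi = 0
  [3/10, 1/10, -4/5, 1/10, 2/5] . pi = 0
  [1/5, 1/5, 1/10, -4/5, 1/10] . pi = 0
  [1, 1, 1, 1, 1] . pi = 1

Solving yields:
  pi_S0 = 364/1531
  pi_S1 = 815/3062
  pi_S2 = 1885/9186
  pi_S3 = 1535/9186
  pi_S4 = 379/3062

Verification (pi * P):
  364/1531*1/5 + 815/3062*1/5 + 1885/9186*1/5 + 1535/9186*1/2 + 379/3062*1/10 = 364/1531 = pi_S0  (ok)
  364/1531*1/10 + 815/3062*2/5 + 1885/9186*2/5 + 1535/9186*1/10 + 379/3062*3/10 = 815/3062 = pi_S1  (ok)
  364/1531*3/10 + 815/3062*1/10 + 1885/9186*1/5 + 1535/9186*1/10 + 379/3062*2/5 = 1885/9186 = pi_S2  (ok)
  364/1531*1/5 + 815/3062*1/5 + 1885/9186*1/10 + 1535/9186*1/5 + 379/3062*1/10 = 1535/9186 = pi_S3  (ok)
  364/1531*1/5 + 815/3062*1/10 + 1885/9186*1/10 + 1535/9186*1/10 + 379/3062*1/10 = 379/3062 = pi_S4  (ok)

Answer: 364/1531 815/3062 1885/9186 1535/9186 379/3062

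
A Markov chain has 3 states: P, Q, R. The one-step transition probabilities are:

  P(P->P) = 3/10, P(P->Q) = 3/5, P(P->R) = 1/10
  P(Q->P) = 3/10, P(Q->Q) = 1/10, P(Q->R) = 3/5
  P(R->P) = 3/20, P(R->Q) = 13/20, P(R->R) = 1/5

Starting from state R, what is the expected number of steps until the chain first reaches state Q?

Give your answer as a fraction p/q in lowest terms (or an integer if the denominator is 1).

Let h_i = expected steps to first reach Q from state i.
Boundary: h_Q = 0.
First-step equations for the other states:
  h_P = 1 + 3/10*h_P + 3/5*h_Q + 1/10*h_R
  h_R = 1 + 3/20*h_P + 13/20*h_Q + 1/5*h_R

Substituting h_Q = 0 and rearranging gives the linear system (I - Q) h = 1:
  [7/10, -1/10] . (h_P, h_R) = 1
  [-3/20, 4/5] . (h_P, h_R) = 1

Solving yields:
  h_P = 180/109
  h_R = 170/109

Starting state is R, so the expected hitting time is h_R = 170/109.

Answer: 170/109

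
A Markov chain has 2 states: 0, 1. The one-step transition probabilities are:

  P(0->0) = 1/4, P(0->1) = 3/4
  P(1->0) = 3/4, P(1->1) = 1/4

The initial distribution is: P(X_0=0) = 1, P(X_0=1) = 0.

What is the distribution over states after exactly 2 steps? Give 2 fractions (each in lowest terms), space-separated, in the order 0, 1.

Propagating the distribution step by step (d_{t+1} = d_t * P):
d_0 = (0=1, 1=0)
  d_1[0] = 1*1/4 + 0*3/4 = 1/4
  d_1[1] = 1*3/4 + 0*1/4 = 3/4
d_1 = (0=1/4, 1=3/4)
  d_2[0] = 1/4*1/4 + 3/4*3/4 = 5/8
  d_2[1] = 1/4*3/4 + 3/4*1/4 = 3/8
d_2 = (0=5/8, 1=3/8)

Answer: 5/8 3/8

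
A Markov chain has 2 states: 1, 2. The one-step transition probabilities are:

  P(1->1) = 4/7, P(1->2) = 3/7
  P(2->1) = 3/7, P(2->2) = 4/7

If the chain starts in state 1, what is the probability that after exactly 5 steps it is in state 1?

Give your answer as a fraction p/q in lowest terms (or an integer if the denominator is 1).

Computing P^5 by repeated multiplication:
P^1 =
  1: [4/7, 3/7]
  2: [3/7, 4/7]
P^2 =
  1: [25/49, 24/49]
  2: [24/49, 25/49]
P^3 =
  1: [172/343, 171/343]
  2: [171/343, 172/343]
P^4 =
  1: [1201/2401, 1200/2401]
  2: [1200/2401, 1201/2401]
P^5 =
  1: [8404/16807, 8403/16807]
  2: [8403/16807, 8404/16807]

(P^5)[1 -> 1] = 8404/16807

Answer: 8404/16807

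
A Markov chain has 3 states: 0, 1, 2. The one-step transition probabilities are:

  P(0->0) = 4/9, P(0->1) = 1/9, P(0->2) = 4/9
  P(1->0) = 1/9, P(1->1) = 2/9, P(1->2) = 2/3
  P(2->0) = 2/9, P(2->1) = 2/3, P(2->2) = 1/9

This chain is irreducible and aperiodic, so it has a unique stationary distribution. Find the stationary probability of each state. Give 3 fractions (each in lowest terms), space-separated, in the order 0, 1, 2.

The stationary distribution satisfies pi = pi * P, i.e.:
  pi_0 = 4/9*pi_0 + 1/9*pi_1 + 2/9*pi_2
  pi_1 = 1/9*pi_0 + 2/9*pi_1 + 2/3*pi_2
  pi_2 = 4/9*pi_0 + 2/3*pi_1 + 1/9*pi_2
with normalization: pi_0 + pi_1 + pi_2 = 1.

Using the first 2 balance equations plus normalization, the linear system A*pi = b is:
  [-5/9, 1/9, 2/9] . pi = 0
  [1/9, -7/9, 2/3] . pi = 0
  [1, 1, 1] . pi = 1

Solving yields:
  pi_0 = 10/43
  pi_1 = 16/43
  pi_2 = 17/43

Verification (pi * P):
  10/43*4/9 + 16/43*1/9 + 17/43*2/9 = 10/43 = pi_0  (ok)
  10/43*1/9 + 16/43*2/9 + 17/43*2/3 = 16/43 = pi_1  (ok)
  10/43*4/9 + 16/43*2/3 + 17/43*1/9 = 17/43 = pi_2  (ok)

Answer: 10/43 16/43 17/43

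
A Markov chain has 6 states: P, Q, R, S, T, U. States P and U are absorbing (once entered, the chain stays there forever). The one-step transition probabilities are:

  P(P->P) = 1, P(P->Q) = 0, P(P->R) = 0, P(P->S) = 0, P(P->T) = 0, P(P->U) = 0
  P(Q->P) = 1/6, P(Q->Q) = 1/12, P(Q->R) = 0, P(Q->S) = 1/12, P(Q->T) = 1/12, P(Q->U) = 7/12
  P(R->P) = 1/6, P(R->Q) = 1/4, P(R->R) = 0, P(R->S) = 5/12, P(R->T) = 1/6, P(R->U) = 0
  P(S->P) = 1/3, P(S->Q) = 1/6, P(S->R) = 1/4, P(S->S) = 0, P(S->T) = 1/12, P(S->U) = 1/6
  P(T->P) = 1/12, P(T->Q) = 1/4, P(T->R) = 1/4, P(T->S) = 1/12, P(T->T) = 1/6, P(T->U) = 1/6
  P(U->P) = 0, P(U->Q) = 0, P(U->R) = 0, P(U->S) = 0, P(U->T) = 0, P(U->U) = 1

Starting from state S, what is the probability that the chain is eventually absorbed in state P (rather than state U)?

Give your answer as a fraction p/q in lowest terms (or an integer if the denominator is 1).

Answer: 2183/4032

Derivation:
Let a_i = P(absorbed in P | start in state i).
Boundary conditions: a_P = 1, a_U = 0.
For each transient state i, a_i = sum_j P(i->j) * a_j:
  a_Q = 1/6*a_P + 1/12*a_Q + 0*a_R + 1/12*a_S + 1/12*a_T + 7/12*a_U
  a_R = 1/6*a_P + 1/4*a_Q + 0*a_R + 5/12*a_S + 1/6*a_T + 0*a_U
  a_S = 1/3*a_P + 1/6*a_Q + 1/4*a_R + 0*a_S + 1/12*a_T + 1/6*a_U
  a_T = 1/12*a_P + 1/4*a_Q + 1/4*a_R + 1/12*a_S + 1/6*a_T + 1/6*a_U

Substituting a_P = 1 and a_U = 0, rearrange to (I - Q) a = r where r[i] = P(i -> P):
  [11/12, 0, -1/12, -1/12] . (a_Q, a_R, a_S, a_T) = 1/6
  [-1/4, 1, -5/12, -1/6] . (a_Q, a_R, a_S, a_T) = 1/6
  [-1/6, -1/4, 1, -1/12] . (a_Q, a_R, a_S, a_T) = 1/3
  [-1/4, -1/4, -1/12, 5/6] . (a_Q, a_R, a_S, a_T) = 1/12

Solving yields:
  a_Q = 1075/4032
  a_R = 1585/3024
  a_S = 2183/4032
  a_T = 263/672

Starting state is S, so the absorption probability is a_S = 2183/4032.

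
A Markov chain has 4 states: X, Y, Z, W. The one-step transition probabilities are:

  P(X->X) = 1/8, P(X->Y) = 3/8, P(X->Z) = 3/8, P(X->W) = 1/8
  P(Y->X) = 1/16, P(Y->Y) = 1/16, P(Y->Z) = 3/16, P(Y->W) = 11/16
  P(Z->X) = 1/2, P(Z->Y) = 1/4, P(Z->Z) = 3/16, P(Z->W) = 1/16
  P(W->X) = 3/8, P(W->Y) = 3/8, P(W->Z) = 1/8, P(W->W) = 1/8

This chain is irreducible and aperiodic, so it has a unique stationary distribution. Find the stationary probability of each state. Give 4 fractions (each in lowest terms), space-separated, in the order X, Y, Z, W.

Answer: 56/219 58/219 16/73 19/73

Derivation:
The stationary distribution satisfies pi = pi * P, i.e.:
  pi_X = 1/8*pi_X + 1/16*pi_Y + 1/2*pi_Z + 3/8*pi_W
  pi_Y = 3/8*pi_X + 1/16*pi_Y + 1/4*pi_Z + 3/8*pi_W
  pi_Z = 3/8*pi_X + 3/16*pi_Y + 3/16*pi_Z + 1/8*pi_W
  pi_W = 1/8*pi_X + 11/16*pi_Y + 1/16*pi_Z + 1/8*pi_W
with normalization: pi_X + pi_Y + pi_Z + pi_W = 1.

Using the first 3 balance equations plus normalization, the linear system A*pi = b is:
  [-7/8, 1/16, 1/2, 3/8] . pi = 0
  [3/8, -15/16, 1/4, 3/8] . pi = 0
  [3/8, 3/16, -13/16, 1/8] . pi = 0
  [1, 1, 1, 1] . pi = 1

Solving yields:
  pi_X = 56/219
  pi_Y = 58/219
  pi_Z = 16/73
  pi_W = 19/73

Verification (pi * P):
  56/219*1/8 + 58/219*1/16 + 16/73*1/2 + 19/73*3/8 = 56/219 = pi_X  (ok)
  56/219*3/8 + 58/219*1/16 + 16/73*1/4 + 19/73*3/8 = 58/219 = pi_Y  (ok)
  56/219*3/8 + 58/219*3/16 + 16/73*3/16 + 19/73*1/8 = 16/73 = pi_Z  (ok)
  56/219*1/8 + 58/219*11/16 + 16/73*1/16 + 19/73*1/8 = 19/73 = pi_W  (ok)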